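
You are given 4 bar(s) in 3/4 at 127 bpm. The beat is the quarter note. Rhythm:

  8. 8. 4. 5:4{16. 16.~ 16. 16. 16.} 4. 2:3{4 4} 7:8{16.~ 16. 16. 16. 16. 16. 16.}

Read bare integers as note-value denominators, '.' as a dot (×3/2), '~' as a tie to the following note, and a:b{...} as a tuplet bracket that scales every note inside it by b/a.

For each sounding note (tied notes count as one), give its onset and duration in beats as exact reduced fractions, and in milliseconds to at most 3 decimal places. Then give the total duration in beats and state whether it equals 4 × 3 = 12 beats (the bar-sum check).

1) 0.0ms=0b +354.331ms=3/4b
2) 354.331ms=3/4b +354.331ms=3/4b
3) 708.661ms=3/2b +708.661ms=3/2b
4) 1417.323ms=3b +141.732ms=3/10b
5) 1559.055ms=33/10b +283.465ms=3/5b
6) 1842.52ms=39/10b +141.732ms=3/10b
7) 1984.252ms=21/5b +141.732ms=3/10b
8) 2125.984ms=9/2b +708.661ms=3/2b
9) 2834.646ms=6b +708.661ms=3/2b
10) 3543.307ms=15/2b +708.661ms=3/2b
11) 4251.969ms=9b +404.949ms=6/7b
12) 4656.918ms=69/7b +202.475ms=3/7b
13) 4859.393ms=72/7b +202.475ms=3/7b
14) 5061.867ms=75/7b +202.475ms=3/7b
15) 5264.342ms=78/7b +202.475ms=3/7b
16) 5466.817ms=81/7b +202.475ms=3/7b
Σ=12b of 12 (127bpm 3/4) — PASS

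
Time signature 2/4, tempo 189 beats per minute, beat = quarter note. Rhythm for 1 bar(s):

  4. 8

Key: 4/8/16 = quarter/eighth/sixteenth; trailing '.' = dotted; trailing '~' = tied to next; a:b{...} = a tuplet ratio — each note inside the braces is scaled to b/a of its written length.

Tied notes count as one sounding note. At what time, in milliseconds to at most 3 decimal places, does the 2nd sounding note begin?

note 2 onset = 3/2b = 476.19ms

1. 0.0ms @ 0 + 476.19ms (3/2)
2. 476.19ms @ 3/2 + 158.73ms (1/2)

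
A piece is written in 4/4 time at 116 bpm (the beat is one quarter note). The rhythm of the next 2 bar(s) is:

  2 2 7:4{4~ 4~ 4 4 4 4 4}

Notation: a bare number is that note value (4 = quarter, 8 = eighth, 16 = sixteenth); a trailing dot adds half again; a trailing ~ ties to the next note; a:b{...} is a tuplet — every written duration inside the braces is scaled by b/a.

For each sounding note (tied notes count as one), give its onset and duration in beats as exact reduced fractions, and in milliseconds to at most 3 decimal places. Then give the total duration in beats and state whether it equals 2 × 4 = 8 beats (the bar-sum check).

1) 0.0ms=0b +1034.483ms=2b
2) 1034.483ms=2b +1034.483ms=2b
3) 2068.966ms=4b +886.7ms=12/7b
4) 2955.665ms=40/7b +295.567ms=4/7b
5) 3251.232ms=44/7b +295.567ms=4/7b
6) 3546.798ms=48/7b +295.567ms=4/7b
7) 3842.365ms=52/7b +295.567ms=4/7b
Σ=8b of 8 (116bpm 4/4) — PASS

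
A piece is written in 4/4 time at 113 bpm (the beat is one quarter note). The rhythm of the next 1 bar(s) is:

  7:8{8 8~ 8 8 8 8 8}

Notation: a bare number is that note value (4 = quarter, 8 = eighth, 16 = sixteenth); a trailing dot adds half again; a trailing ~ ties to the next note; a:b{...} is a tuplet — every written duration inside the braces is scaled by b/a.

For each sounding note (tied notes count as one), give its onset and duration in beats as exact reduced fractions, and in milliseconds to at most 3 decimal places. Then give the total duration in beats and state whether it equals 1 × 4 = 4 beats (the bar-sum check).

1) 0.0ms=0b +303.413ms=4/7b
2) 303.413ms=4/7b +606.827ms=8/7b
3) 910.24ms=12/7b +303.413ms=4/7b
4) 1213.654ms=16/7b +303.413ms=4/7b
5) 1517.067ms=20/7b +303.413ms=4/7b
6) 1820.48ms=24/7b +303.413ms=4/7b
Σ=4b of 4 (113bpm 4/4) — PASS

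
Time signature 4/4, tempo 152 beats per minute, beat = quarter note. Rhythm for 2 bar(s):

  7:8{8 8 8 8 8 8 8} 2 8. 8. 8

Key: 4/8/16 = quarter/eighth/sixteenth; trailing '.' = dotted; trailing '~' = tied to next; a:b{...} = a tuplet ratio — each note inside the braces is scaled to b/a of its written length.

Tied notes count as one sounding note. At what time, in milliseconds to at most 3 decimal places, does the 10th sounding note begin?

note 10 onset = 27/4b = 2664.474ms

1. 0.0ms @ 0 + 225.564ms (4/7)
2. 225.564ms @ 4/7 + 225.564ms (4/7)
3. 451.128ms @ 8/7 + 225.564ms (4/7)
4. 676.692ms @ 12/7 + 225.564ms (4/7)
5. 902.256ms @ 16/7 + 225.564ms (4/7)
6. 1127.82ms @ 20/7 + 225.564ms (4/7)
7. 1353.383ms @ 24/7 + 225.564ms (4/7)
8. 1578.947ms @ 4 + 789.474ms (2)
9. 2368.421ms @ 6 + 296.053ms (3/4)
10. 2664.474ms @ 27/4 + 296.053ms (3/4)
11. 2960.526ms @ 15/2 + 197.368ms (1/2)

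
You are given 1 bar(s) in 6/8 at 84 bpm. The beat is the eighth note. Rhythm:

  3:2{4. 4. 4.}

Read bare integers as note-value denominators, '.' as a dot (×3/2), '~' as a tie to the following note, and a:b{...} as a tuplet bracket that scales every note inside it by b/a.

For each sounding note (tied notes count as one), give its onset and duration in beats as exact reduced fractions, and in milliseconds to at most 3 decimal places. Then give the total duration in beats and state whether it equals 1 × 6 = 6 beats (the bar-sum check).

1) 0.0ms=0b +1428.571ms=2b
2) 1428.571ms=2b +1428.571ms=2b
3) 2857.143ms=4b +1428.571ms=2b
Σ=6b of 6 (84bpm 6/8) — PASS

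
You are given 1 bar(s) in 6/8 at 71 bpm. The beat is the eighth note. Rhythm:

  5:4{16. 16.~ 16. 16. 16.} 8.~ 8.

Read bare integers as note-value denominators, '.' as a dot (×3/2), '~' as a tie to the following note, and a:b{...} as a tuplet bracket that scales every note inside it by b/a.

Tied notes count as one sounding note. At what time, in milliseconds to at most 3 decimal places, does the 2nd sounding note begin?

note 2 onset = 3/5b = 507.042ms

1. 0.0ms @ 0 + 507.042ms (3/5)
2. 507.042ms @ 3/5 + 1014.085ms (6/5)
3. 1521.127ms @ 9/5 + 507.042ms (3/5)
4. 2028.169ms @ 12/5 + 507.042ms (3/5)
5. 2535.211ms @ 3 + 2535.211ms (3)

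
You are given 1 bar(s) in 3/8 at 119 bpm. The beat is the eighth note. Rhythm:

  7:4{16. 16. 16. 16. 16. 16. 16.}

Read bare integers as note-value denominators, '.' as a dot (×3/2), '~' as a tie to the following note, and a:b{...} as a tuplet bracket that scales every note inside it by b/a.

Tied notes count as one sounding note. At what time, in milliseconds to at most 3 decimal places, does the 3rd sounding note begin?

note 3 onset = 6/7b = 432.173ms

1. 0.0ms @ 0 + 216.086ms (3/7)
2. 216.086ms @ 3/7 + 216.086ms (3/7)
3. 432.173ms @ 6/7 + 216.086ms (3/7)
4. 648.259ms @ 9/7 + 216.086ms (3/7)
5. 864.346ms @ 12/7 + 216.086ms (3/7)
6. 1080.432ms @ 15/7 + 216.086ms (3/7)
7. 1296.519ms @ 18/7 + 216.086ms (3/7)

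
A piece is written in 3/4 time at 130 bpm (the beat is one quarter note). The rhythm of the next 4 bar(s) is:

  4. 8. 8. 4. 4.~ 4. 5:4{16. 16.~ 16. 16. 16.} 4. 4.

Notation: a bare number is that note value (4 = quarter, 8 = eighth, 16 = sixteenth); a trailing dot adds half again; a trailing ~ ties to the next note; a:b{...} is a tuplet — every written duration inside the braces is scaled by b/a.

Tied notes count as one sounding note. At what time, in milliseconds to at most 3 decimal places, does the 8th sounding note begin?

note 8 onset = 42/5b = 3876.923ms

1. 0.0ms @ 0 + 692.308ms (3/2)
2. 692.308ms @ 3/2 + 346.154ms (3/4)
3. 1038.462ms @ 9/4 + 346.154ms (3/4)
4. 1384.615ms @ 3 + 692.308ms (3/2)
5. 2076.923ms @ 9/2 + 1384.615ms (3)
6. 3461.538ms @ 15/2 + 138.462ms (3/10)
7. 3600.0ms @ 39/5 + 276.923ms (3/5)
8. 3876.923ms @ 42/5 + 138.462ms (3/10)
9. 4015.385ms @ 87/10 + 138.462ms (3/10)
10. 4153.846ms @ 9 + 692.308ms (3/2)
11. 4846.154ms @ 21/2 + 692.308ms (3/2)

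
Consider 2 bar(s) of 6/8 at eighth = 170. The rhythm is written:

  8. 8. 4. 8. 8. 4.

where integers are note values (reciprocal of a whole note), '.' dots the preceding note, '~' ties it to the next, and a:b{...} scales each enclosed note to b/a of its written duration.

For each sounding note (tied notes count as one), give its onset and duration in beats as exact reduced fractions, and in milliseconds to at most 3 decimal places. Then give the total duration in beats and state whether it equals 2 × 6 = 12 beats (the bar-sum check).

1) 0.0ms=0b +529.412ms=3/2b
2) 529.412ms=3/2b +529.412ms=3/2b
3) 1058.824ms=3b +1058.824ms=3b
4) 2117.647ms=6b +529.412ms=3/2b
5) 2647.059ms=15/2b +529.412ms=3/2b
6) 3176.471ms=9b +1058.824ms=3b
Σ=12b of 12 (170bpm 6/8) — PASS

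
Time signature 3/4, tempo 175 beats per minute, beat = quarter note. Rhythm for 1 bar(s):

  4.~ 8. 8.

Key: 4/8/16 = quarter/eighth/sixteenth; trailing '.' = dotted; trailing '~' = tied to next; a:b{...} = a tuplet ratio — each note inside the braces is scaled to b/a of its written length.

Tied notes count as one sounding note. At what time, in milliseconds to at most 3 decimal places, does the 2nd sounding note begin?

1. 0.0ms @ 0 + 771.429ms (9/4)
2. 771.429ms @ 9/4 + 257.143ms (3/4)

note 2 onset = 9/4b = 771.429ms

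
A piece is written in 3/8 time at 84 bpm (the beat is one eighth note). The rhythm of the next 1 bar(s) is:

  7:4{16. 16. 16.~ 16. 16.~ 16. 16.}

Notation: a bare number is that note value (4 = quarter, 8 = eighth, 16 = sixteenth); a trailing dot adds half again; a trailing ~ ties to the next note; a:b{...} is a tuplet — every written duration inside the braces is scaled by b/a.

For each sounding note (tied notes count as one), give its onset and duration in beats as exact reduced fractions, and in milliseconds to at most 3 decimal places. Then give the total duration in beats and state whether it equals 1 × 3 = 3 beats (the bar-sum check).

1) 0.0ms=0b +306.122ms=3/7b
2) 306.122ms=3/7b +306.122ms=3/7b
3) 612.245ms=6/7b +612.245ms=6/7b
4) 1224.49ms=12/7b +612.245ms=6/7b
5) 1836.735ms=18/7b +306.122ms=3/7b
Σ=3b of 3 (84bpm 3/8) — PASS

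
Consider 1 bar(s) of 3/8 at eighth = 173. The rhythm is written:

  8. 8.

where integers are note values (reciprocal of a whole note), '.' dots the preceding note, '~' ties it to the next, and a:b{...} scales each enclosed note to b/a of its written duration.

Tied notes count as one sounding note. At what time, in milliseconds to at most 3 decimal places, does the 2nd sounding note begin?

1. 0.0ms @ 0 + 520.231ms (3/2)
2. 520.231ms @ 3/2 + 520.231ms (3/2)

note 2 onset = 3/2b = 520.231ms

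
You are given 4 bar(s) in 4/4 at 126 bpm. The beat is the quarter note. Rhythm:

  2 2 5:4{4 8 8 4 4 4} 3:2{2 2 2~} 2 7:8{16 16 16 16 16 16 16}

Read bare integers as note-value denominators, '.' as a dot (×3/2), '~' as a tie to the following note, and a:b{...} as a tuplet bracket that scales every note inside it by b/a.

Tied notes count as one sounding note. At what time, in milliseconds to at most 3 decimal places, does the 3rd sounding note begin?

note 3 onset = 4b = 1904.762ms

1. 0.0ms @ 0 + 952.381ms (2)
2. 952.381ms @ 2 + 952.381ms (2)
3. 1904.762ms @ 4 + 380.952ms (4/5)
4. 2285.714ms @ 24/5 + 190.476ms (2/5)
5. 2476.19ms @ 26/5 + 190.476ms (2/5)
6. 2666.667ms @ 28/5 + 380.952ms (4/5)
7. 3047.619ms @ 32/5 + 380.952ms (4/5)
8. 3428.571ms @ 36/5 + 380.952ms (4/5)
9. 3809.524ms @ 8 + 634.921ms (4/3)
10. 4444.444ms @ 28/3 + 634.921ms (4/3)
11. 5079.365ms @ 32/3 + 1587.302ms (10/3)
12. 6666.667ms @ 14 + 136.054ms (2/7)
13. 6802.721ms @ 100/7 + 136.054ms (2/7)
14. 6938.776ms @ 102/7 + 136.054ms (2/7)
15. 7074.83ms @ 104/7 + 136.054ms (2/7)
16. 7210.884ms @ 106/7 + 136.054ms (2/7)
17. 7346.939ms @ 108/7 + 136.054ms (2/7)
18. 7482.993ms @ 110/7 + 136.054ms (2/7)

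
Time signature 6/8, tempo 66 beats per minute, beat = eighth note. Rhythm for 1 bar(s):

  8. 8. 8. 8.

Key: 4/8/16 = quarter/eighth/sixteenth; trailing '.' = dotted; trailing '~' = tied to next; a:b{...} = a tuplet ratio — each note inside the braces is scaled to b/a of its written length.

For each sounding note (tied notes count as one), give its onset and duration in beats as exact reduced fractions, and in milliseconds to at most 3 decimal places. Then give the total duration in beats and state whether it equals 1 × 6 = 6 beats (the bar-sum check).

1) 0.0ms=0b +1363.636ms=3/2b
2) 1363.636ms=3/2b +1363.636ms=3/2b
3) 2727.273ms=3b +1363.636ms=3/2b
4) 4090.909ms=9/2b +1363.636ms=3/2b
Σ=6b of 6 (66bpm 6/8) — PASS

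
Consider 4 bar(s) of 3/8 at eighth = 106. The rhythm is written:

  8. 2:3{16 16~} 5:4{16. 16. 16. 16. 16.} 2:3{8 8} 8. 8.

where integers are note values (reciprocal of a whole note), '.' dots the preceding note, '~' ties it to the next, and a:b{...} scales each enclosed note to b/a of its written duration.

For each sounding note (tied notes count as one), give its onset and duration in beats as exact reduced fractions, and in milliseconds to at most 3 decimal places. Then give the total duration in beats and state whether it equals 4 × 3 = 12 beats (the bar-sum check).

1) 0.0ms=0b +849.057ms=3/2b
2) 849.057ms=3/2b +424.528ms=3/4b
3) 1273.585ms=9/4b +764.151ms=27/20b
4) 2037.736ms=18/5b +339.623ms=3/5b
5) 2377.358ms=21/5b +339.623ms=3/5b
6) 2716.981ms=24/5b +339.623ms=3/5b
7) 3056.604ms=27/5b +339.623ms=3/5b
8) 3396.226ms=6b +849.057ms=3/2b
9) 4245.283ms=15/2b +849.057ms=3/2b
10) 5094.34ms=9b +849.057ms=3/2b
11) 5943.396ms=21/2b +849.057ms=3/2b
Σ=12b of 12 (106bpm 3/8) — PASS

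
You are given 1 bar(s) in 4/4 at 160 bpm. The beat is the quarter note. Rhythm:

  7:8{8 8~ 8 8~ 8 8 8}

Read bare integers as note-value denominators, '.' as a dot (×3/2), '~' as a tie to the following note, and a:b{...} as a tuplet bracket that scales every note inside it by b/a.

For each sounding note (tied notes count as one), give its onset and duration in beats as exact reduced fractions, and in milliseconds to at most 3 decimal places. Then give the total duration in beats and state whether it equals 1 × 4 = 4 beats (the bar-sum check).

1) 0.0ms=0b +214.286ms=4/7b
2) 214.286ms=4/7b +428.571ms=8/7b
3) 642.857ms=12/7b +428.571ms=8/7b
4) 1071.429ms=20/7b +214.286ms=4/7b
5) 1285.714ms=24/7b +214.286ms=4/7b
Σ=4b of 4 (160bpm 4/4) — PASS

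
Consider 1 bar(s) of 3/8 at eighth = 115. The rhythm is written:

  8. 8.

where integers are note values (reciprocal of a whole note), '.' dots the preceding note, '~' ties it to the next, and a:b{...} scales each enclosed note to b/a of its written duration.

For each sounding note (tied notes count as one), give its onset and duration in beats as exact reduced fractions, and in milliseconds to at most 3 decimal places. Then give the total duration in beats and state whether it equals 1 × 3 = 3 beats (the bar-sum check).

1) 0.0ms=0b +782.609ms=3/2b
2) 782.609ms=3/2b +782.609ms=3/2b
Σ=3b of 3 (115bpm 3/8) — PASS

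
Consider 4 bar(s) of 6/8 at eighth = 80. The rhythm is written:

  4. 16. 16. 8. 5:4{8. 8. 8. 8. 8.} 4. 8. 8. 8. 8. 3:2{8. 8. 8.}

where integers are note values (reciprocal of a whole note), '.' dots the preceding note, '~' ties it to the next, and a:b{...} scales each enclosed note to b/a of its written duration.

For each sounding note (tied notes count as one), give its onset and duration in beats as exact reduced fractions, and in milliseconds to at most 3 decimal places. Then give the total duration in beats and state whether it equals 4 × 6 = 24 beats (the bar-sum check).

1) 0.0ms=0b +2250.0ms=3b
2) 2250.0ms=3b +562.5ms=3/4b
3) 2812.5ms=15/4b +562.5ms=3/4b
4) 3375.0ms=9/2b +1125.0ms=3/2b
5) 4500.0ms=6b +900.0ms=6/5b
6) 5400.0ms=36/5b +900.0ms=6/5b
7) 6300.0ms=42/5b +900.0ms=6/5b
8) 7200.0ms=48/5b +900.0ms=6/5b
9) 8100.0ms=54/5b +900.0ms=6/5b
10) 9000.0ms=12b +2250.0ms=3b
11) 11250.0ms=15b +1125.0ms=3/2b
12) 12375.0ms=33/2b +1125.0ms=3/2b
13) 13500.0ms=18b +1125.0ms=3/2b
14) 14625.0ms=39/2b +1125.0ms=3/2b
15) 15750.0ms=21b +750.0ms=1b
16) 16500.0ms=22b +750.0ms=1b
17) 17250.0ms=23b +750.0ms=1b
Σ=24b of 24 (80bpm 6/8) — PASS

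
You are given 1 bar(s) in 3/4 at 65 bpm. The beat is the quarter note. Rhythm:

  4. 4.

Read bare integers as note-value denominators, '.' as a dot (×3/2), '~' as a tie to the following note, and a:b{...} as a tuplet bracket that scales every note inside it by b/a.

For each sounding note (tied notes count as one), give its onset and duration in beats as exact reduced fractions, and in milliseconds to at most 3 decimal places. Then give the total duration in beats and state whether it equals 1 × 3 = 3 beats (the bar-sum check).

1) 0.0ms=0b +1384.615ms=3/2b
2) 1384.615ms=3/2b +1384.615ms=3/2b
Σ=3b of 3 (65bpm 3/4) — PASS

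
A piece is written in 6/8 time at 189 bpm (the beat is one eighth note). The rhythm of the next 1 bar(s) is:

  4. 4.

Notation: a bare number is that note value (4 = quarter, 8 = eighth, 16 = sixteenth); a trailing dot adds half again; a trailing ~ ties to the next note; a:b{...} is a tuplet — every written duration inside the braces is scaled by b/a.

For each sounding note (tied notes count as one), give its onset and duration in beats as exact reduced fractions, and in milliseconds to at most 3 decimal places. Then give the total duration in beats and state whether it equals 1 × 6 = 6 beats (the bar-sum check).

1) 0.0ms=0b +952.381ms=3b
2) 952.381ms=3b +952.381ms=3b
Σ=6b of 6 (189bpm 6/8) — PASS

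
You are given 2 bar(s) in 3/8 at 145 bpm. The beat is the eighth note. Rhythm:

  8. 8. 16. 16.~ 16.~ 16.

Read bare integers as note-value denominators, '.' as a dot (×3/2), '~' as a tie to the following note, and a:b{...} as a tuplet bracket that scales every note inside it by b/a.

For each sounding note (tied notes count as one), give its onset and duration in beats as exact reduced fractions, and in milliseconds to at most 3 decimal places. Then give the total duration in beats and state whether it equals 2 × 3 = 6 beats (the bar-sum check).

1) 0.0ms=0b +620.69ms=3/2b
2) 620.69ms=3/2b +620.69ms=3/2b
3) 1241.379ms=3b +310.345ms=3/4b
4) 1551.724ms=15/4b +931.034ms=9/4b
Σ=6b of 6 (145bpm 3/8) — PASS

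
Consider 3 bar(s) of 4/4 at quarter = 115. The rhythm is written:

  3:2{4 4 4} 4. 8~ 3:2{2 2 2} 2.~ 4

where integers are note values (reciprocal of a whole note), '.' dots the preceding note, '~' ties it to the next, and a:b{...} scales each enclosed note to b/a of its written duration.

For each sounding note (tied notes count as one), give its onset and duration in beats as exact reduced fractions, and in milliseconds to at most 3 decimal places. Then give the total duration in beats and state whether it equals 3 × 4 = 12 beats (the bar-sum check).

1) 0.0ms=0b +347.826ms=2/3b
2) 347.826ms=2/3b +347.826ms=2/3b
3) 695.652ms=4/3b +347.826ms=2/3b
4) 1043.478ms=2b +782.609ms=3/2b
5) 1826.087ms=7/2b +956.522ms=11/6b
6) 2782.609ms=16/3b +695.652ms=4/3b
7) 3478.261ms=20/3b +695.652ms=4/3b
8) 4173.913ms=8b +2086.957ms=4b
Σ=12b of 12 (115bpm 4/4) — PASS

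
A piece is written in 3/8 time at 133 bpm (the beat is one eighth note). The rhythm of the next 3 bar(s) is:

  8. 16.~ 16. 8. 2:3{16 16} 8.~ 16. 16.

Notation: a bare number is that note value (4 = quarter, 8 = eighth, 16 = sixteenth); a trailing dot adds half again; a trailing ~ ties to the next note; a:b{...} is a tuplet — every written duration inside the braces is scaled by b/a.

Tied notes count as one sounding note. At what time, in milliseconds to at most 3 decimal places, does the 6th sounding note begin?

note 6 onset = 6b = 2706.767ms

1. 0.0ms @ 0 + 676.692ms (3/2)
2. 676.692ms @ 3/2 + 676.692ms (3/2)
3. 1353.383ms @ 3 + 676.692ms (3/2)
4. 2030.075ms @ 9/2 + 338.346ms (3/4)
5. 2368.421ms @ 21/4 + 338.346ms (3/4)
6. 2706.767ms @ 6 + 1015.038ms (9/4)
7. 3721.805ms @ 33/4 + 338.346ms (3/4)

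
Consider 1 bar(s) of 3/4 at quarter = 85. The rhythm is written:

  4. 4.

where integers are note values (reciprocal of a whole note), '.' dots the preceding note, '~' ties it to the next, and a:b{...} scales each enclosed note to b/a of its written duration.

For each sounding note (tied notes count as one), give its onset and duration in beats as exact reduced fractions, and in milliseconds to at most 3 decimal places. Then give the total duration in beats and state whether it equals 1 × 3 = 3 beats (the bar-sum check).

1) 0.0ms=0b +1058.824ms=3/2b
2) 1058.824ms=3/2b +1058.824ms=3/2b
Σ=3b of 3 (85bpm 3/4) — PASS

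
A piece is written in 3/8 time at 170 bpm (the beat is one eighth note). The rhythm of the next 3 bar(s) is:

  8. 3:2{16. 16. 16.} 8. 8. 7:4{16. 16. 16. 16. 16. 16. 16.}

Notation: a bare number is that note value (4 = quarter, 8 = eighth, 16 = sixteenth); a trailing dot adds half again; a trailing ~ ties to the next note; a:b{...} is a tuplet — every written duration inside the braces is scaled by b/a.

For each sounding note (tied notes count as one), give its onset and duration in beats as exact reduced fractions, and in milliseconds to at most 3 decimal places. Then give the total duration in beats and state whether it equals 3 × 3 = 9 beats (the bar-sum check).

1) 0.0ms=0b +529.412ms=3/2b
2) 529.412ms=3/2b +176.471ms=1/2b
3) 705.882ms=2b +176.471ms=1/2b
4) 882.353ms=5/2b +176.471ms=1/2b
5) 1058.824ms=3b +529.412ms=3/2b
6) 1588.235ms=9/2b +529.412ms=3/2b
7) 2117.647ms=6b +151.261ms=3/7b
8) 2268.908ms=45/7b +151.261ms=3/7b
9) 2420.168ms=48/7b +151.261ms=3/7b
10) 2571.429ms=51/7b +151.261ms=3/7b
11) 2722.689ms=54/7b +151.261ms=3/7b
12) 2873.95ms=57/7b +151.261ms=3/7b
13) 3025.21ms=60/7b +151.261ms=3/7b
Σ=9b of 9 (170bpm 3/8) — PASS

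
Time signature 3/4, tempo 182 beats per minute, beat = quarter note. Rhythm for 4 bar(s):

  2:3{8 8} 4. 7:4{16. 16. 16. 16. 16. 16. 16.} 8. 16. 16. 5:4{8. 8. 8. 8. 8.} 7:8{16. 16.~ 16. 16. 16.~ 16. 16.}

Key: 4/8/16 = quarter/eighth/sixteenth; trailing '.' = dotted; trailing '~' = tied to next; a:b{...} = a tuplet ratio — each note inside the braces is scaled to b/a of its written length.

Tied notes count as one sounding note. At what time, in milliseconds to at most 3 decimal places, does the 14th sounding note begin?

note 14 onset = 6b = 1978.022ms

1. 0.0ms @ 0 + 247.253ms (3/4)
2. 247.253ms @ 3/4 + 247.253ms (3/4)
3. 494.505ms @ 3/2 + 494.505ms (3/2)
4. 989.011ms @ 3 + 70.644ms (3/14)
5. 1059.655ms @ 45/14 + 70.644ms (3/14)
6. 1130.298ms @ 24/7 + 70.644ms (3/14)
7. 1200.942ms @ 51/14 + 70.644ms (3/14)
8. 1271.586ms @ 27/7 + 70.644ms (3/14)
9. 1342.229ms @ 57/14 + 70.644ms (3/14)
10. 1412.873ms @ 30/7 + 70.644ms (3/14)
11. 1483.516ms @ 9/2 + 247.253ms (3/4)
12. 1730.769ms @ 21/4 + 123.626ms (3/8)
13. 1854.396ms @ 45/8 + 123.626ms (3/8)
14. 1978.022ms @ 6 + 197.802ms (3/5)
15. 2175.824ms @ 33/5 + 197.802ms (3/5)
16. 2373.626ms @ 36/5 + 197.802ms (3/5)
17. 2571.429ms @ 39/5 + 197.802ms (3/5)
18. 2769.231ms @ 42/5 + 197.802ms (3/5)
19. 2967.033ms @ 9 + 141.287ms (3/7)
20. 3108.32ms @ 66/7 + 282.575ms (6/7)
21. 3390.895ms @ 72/7 + 141.287ms (3/7)
22. 3532.182ms @ 75/7 + 282.575ms (6/7)
23. 3814.757ms @ 81/7 + 141.287ms (3/7)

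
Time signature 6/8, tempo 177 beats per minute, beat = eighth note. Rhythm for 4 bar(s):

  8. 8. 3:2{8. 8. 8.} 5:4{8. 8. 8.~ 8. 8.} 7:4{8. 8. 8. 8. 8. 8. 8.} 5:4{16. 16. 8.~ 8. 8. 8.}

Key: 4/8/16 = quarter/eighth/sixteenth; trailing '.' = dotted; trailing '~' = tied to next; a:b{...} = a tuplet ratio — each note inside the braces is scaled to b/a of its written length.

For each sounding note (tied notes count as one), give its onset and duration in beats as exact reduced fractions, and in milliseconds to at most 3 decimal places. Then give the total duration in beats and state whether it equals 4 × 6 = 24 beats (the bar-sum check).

1) 0.0ms=0b +508.475ms=3/2b
2) 508.475ms=3/2b +508.475ms=3/2b
3) 1016.949ms=3b +338.983ms=1b
4) 1355.932ms=4b +338.983ms=1b
5) 1694.915ms=5b +338.983ms=1b
6) 2033.898ms=6b +406.78ms=6/5b
7) 2440.678ms=36/5b +406.78ms=6/5b
8) 2847.458ms=42/5b +813.559ms=12/5b
9) 3661.017ms=54/5b +406.78ms=6/5b
10) 4067.797ms=12b +290.557ms=6/7b
11) 4358.354ms=90/7b +290.557ms=6/7b
12) 4648.91ms=96/7b +290.557ms=6/7b
13) 4939.467ms=102/7b +290.557ms=6/7b
14) 5230.024ms=108/7b +290.557ms=6/7b
15) 5520.581ms=114/7b +290.557ms=6/7b
16) 5811.138ms=120/7b +290.557ms=6/7b
17) 6101.695ms=18b +203.39ms=3/5b
18) 6305.085ms=93/5b +203.39ms=3/5b
19) 6508.475ms=96/5b +813.559ms=12/5b
20) 7322.034ms=108/5b +406.78ms=6/5b
21) 7728.814ms=114/5b +406.78ms=6/5b
Σ=24b of 24 (177bpm 6/8) — PASS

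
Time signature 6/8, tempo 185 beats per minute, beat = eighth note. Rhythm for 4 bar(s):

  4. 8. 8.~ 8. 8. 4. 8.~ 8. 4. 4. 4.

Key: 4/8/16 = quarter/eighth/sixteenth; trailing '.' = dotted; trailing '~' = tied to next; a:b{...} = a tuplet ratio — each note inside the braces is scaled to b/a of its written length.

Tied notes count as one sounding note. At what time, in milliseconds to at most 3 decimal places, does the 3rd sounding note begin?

1. 0.0ms @ 0 + 972.973ms (3)
2. 972.973ms @ 3 + 486.486ms (3/2)
3. 1459.459ms @ 9/2 + 972.973ms (3)
4. 2432.432ms @ 15/2 + 486.486ms (3/2)
5. 2918.919ms @ 9 + 972.973ms (3)
6. 3891.892ms @ 12 + 972.973ms (3)
7. 4864.865ms @ 15 + 972.973ms (3)
8. 5837.838ms @ 18 + 972.973ms (3)
9. 6810.811ms @ 21 + 972.973ms (3)

note 3 onset = 9/2b = 1459.459ms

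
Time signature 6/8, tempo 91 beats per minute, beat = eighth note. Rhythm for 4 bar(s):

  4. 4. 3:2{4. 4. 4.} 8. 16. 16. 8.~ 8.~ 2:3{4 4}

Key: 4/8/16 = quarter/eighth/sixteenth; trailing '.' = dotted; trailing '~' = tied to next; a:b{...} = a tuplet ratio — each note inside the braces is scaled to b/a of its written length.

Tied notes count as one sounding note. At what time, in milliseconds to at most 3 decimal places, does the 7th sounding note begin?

note 7 onset = 27/2b = 8901.099ms

1. 0.0ms @ 0 + 1978.022ms (3)
2. 1978.022ms @ 3 + 1978.022ms (3)
3. 3956.044ms @ 6 + 1318.681ms (2)
4. 5274.725ms @ 8 + 1318.681ms (2)
5. 6593.407ms @ 10 + 1318.681ms (2)
6. 7912.088ms @ 12 + 989.011ms (3/2)
7. 8901.099ms @ 27/2 + 494.505ms (3/4)
8. 9395.604ms @ 57/4 + 494.505ms (3/4)
9. 9890.11ms @ 15 + 3956.044ms (6)
10. 13846.154ms @ 21 + 1978.022ms (3)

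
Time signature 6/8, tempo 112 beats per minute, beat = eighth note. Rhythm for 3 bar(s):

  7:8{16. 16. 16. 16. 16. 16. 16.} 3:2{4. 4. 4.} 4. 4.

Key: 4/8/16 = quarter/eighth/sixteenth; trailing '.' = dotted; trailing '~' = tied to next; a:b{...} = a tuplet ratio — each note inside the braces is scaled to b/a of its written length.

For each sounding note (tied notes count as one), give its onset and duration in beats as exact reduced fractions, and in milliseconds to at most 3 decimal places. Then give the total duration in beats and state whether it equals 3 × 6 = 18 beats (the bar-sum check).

1) 0.0ms=0b +459.184ms=6/7b
2) 459.184ms=6/7b +459.184ms=6/7b
3) 918.367ms=12/7b +459.184ms=6/7b
4) 1377.551ms=18/7b +459.184ms=6/7b
5) 1836.735ms=24/7b +459.184ms=6/7b
6) 2295.918ms=30/7b +459.184ms=6/7b
7) 2755.102ms=36/7b +459.184ms=6/7b
8) 3214.286ms=6b +1071.429ms=2b
9) 4285.714ms=8b +1071.429ms=2b
10) 5357.143ms=10b +1071.429ms=2b
11) 6428.571ms=12b +1607.143ms=3b
12) 8035.714ms=15b +1607.143ms=3b
Σ=18b of 18 (112bpm 6/8) — PASS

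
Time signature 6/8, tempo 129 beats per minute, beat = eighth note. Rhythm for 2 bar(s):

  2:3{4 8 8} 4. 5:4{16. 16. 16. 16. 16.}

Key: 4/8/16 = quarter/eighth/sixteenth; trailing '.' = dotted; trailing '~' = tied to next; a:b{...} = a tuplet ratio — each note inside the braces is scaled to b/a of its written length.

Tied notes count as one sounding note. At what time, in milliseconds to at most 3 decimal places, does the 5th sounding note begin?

1. 0.0ms @ 0 + 1395.349ms (3)
2. 1395.349ms @ 3 + 697.674ms (3/2)
3. 2093.023ms @ 9/2 + 697.674ms (3/2)
4. 2790.698ms @ 6 + 1395.349ms (3)
5. 4186.047ms @ 9 + 279.07ms (3/5)
6. 4465.116ms @ 48/5 + 279.07ms (3/5)
7. 4744.186ms @ 51/5 + 279.07ms (3/5)
8. 5023.256ms @ 54/5 + 279.07ms (3/5)
9. 5302.326ms @ 57/5 + 279.07ms (3/5)

note 5 onset = 9b = 4186.047ms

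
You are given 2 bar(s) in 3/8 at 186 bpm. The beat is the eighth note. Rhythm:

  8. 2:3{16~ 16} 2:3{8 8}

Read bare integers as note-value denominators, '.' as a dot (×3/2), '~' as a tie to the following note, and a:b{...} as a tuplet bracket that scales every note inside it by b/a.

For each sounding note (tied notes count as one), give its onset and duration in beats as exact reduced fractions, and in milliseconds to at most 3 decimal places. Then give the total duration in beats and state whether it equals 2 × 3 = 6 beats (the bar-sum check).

1) 0.0ms=0b +483.871ms=3/2b
2) 483.871ms=3/2b +483.871ms=3/2b
3) 967.742ms=3b +483.871ms=3/2b
4) 1451.613ms=9/2b +483.871ms=3/2b
Σ=6b of 6 (186bpm 3/8) — PASS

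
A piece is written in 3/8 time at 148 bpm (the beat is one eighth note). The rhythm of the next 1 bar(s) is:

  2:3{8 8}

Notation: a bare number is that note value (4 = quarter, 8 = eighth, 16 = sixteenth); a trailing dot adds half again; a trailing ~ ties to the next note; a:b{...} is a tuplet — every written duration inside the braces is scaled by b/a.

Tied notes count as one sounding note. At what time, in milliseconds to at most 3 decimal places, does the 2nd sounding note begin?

note 2 onset = 3/2b = 608.108ms

1. 0.0ms @ 0 + 608.108ms (3/2)
2. 608.108ms @ 3/2 + 608.108ms (3/2)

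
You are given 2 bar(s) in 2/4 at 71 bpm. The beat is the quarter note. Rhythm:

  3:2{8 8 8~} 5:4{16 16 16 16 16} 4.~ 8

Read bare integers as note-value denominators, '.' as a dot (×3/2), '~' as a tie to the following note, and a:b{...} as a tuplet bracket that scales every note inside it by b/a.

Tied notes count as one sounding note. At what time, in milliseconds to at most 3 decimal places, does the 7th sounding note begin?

1. 0.0ms @ 0 + 281.69ms (1/3)
2. 281.69ms @ 1/3 + 281.69ms (1/3)
3. 563.38ms @ 2/3 + 450.704ms (8/15)
4. 1014.085ms @ 6/5 + 169.014ms (1/5)
5. 1183.099ms @ 7/5 + 169.014ms (1/5)
6. 1352.113ms @ 8/5 + 169.014ms (1/5)
7. 1521.127ms @ 9/5 + 169.014ms (1/5)
8. 1690.141ms @ 2 + 1690.141ms (2)

note 7 onset = 9/5b = 1521.127ms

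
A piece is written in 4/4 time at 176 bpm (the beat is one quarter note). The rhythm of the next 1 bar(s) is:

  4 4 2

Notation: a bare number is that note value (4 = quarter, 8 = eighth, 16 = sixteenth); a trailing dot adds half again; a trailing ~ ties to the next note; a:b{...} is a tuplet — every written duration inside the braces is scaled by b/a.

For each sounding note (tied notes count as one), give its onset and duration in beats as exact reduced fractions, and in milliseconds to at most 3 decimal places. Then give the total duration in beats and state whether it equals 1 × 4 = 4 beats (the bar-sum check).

1) 0.0ms=0b +340.909ms=1b
2) 340.909ms=1b +340.909ms=1b
3) 681.818ms=2b +681.818ms=2b
Σ=4b of 4 (176bpm 4/4) — PASS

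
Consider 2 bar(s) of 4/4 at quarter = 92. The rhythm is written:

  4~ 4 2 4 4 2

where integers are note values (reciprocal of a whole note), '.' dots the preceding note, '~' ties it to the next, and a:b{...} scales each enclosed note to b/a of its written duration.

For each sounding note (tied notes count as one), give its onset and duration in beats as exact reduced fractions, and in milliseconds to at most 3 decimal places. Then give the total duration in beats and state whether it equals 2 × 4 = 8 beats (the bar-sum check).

1) 0.0ms=0b +1304.348ms=2b
2) 1304.348ms=2b +1304.348ms=2b
3) 2608.696ms=4b +652.174ms=1b
4) 3260.87ms=5b +652.174ms=1b
5) 3913.043ms=6b +1304.348ms=2b
Σ=8b of 8 (92bpm 4/4) — PASS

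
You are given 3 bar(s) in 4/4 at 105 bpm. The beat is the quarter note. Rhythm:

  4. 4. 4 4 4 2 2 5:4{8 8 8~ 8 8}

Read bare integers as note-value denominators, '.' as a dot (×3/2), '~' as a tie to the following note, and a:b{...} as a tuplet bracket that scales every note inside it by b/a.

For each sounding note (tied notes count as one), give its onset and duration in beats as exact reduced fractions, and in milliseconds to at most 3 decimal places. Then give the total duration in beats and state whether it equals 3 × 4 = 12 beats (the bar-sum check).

1) 0.0ms=0b +857.143ms=3/2b
2) 857.143ms=3/2b +857.143ms=3/2b
3) 1714.286ms=3b +571.429ms=1b
4) 2285.714ms=4b +571.429ms=1b
5) 2857.143ms=5b +571.429ms=1b
6) 3428.571ms=6b +1142.857ms=2b
7) 4571.429ms=8b +1142.857ms=2b
8) 5714.286ms=10b +228.571ms=2/5b
9) 5942.857ms=52/5b +228.571ms=2/5b
10) 6171.429ms=54/5b +457.143ms=4/5b
11) 6628.571ms=58/5b +228.571ms=2/5b
Σ=12b of 12 (105bpm 4/4) — PASS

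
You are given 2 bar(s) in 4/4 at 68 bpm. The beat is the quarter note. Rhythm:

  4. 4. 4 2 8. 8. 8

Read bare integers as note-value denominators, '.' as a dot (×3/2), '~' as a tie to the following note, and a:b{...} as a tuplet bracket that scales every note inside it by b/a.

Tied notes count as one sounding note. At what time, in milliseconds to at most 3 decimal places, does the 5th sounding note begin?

1. 0.0ms @ 0 + 1323.529ms (3/2)
2. 1323.529ms @ 3/2 + 1323.529ms (3/2)
3. 2647.059ms @ 3 + 882.353ms (1)
4. 3529.412ms @ 4 + 1764.706ms (2)
5. 5294.118ms @ 6 + 661.765ms (3/4)
6. 5955.882ms @ 27/4 + 661.765ms (3/4)
7. 6617.647ms @ 15/2 + 441.176ms (1/2)

note 5 onset = 6b = 5294.118ms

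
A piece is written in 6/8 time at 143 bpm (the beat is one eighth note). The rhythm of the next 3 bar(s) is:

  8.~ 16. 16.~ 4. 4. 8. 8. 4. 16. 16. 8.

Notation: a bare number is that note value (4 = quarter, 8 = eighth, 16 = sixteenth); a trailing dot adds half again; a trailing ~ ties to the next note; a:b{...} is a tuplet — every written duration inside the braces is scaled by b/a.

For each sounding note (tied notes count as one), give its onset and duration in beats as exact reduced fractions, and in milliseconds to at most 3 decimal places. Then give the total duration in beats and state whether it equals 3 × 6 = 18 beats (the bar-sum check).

1) 0.0ms=0b +944.056ms=9/4b
2) 944.056ms=9/4b +1573.427ms=15/4b
3) 2517.483ms=6b +1258.741ms=3b
4) 3776.224ms=9b +629.371ms=3/2b
5) 4405.594ms=21/2b +629.371ms=3/2b
6) 5034.965ms=12b +1258.741ms=3b
7) 6293.706ms=15b +314.685ms=3/4b
8) 6608.392ms=63/4b +314.685ms=3/4b
9) 6923.077ms=33/2b +629.371ms=3/2b
Σ=18b of 18 (143bpm 6/8) — PASS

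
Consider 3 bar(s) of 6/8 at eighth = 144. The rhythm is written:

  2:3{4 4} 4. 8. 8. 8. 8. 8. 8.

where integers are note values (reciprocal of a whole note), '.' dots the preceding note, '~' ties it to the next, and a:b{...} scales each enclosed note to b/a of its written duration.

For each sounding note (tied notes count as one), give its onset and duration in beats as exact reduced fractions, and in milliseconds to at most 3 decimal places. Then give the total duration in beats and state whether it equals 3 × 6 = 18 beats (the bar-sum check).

1) 0.0ms=0b +1250.0ms=3b
2) 1250.0ms=3b +1250.0ms=3b
3) 2500.0ms=6b +1250.0ms=3b
4) 3750.0ms=9b +625.0ms=3/2b
5) 4375.0ms=21/2b +625.0ms=3/2b
6) 5000.0ms=12b +625.0ms=3/2b
7) 5625.0ms=27/2b +625.0ms=3/2b
8) 6250.0ms=15b +625.0ms=3/2b
9) 6875.0ms=33/2b +625.0ms=3/2b
Σ=18b of 18 (144bpm 6/8) — PASS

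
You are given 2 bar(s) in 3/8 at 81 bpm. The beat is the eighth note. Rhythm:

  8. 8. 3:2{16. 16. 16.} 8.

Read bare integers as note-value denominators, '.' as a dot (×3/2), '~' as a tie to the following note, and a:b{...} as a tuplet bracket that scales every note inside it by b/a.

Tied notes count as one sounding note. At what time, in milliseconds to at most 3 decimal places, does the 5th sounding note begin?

note 5 onset = 4b = 2962.963ms

1. 0.0ms @ 0 + 1111.111ms (3/2)
2. 1111.111ms @ 3/2 + 1111.111ms (3/2)
3. 2222.222ms @ 3 + 370.37ms (1/2)
4. 2592.593ms @ 7/2 + 370.37ms (1/2)
5. 2962.963ms @ 4 + 370.37ms (1/2)
6. 3333.333ms @ 9/2 + 1111.111ms (3/2)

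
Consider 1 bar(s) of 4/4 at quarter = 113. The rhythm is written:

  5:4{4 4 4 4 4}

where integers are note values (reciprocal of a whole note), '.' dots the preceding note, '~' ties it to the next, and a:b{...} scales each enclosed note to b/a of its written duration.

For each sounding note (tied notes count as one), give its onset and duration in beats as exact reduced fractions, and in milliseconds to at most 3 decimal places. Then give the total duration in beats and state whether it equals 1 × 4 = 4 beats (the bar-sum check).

1) 0.0ms=0b +424.779ms=4/5b
2) 424.779ms=4/5b +424.779ms=4/5b
3) 849.558ms=8/5b +424.779ms=4/5b
4) 1274.336ms=12/5b +424.779ms=4/5b
5) 1699.115ms=16/5b +424.779ms=4/5b
Σ=4b of 4 (113bpm 4/4) — PASS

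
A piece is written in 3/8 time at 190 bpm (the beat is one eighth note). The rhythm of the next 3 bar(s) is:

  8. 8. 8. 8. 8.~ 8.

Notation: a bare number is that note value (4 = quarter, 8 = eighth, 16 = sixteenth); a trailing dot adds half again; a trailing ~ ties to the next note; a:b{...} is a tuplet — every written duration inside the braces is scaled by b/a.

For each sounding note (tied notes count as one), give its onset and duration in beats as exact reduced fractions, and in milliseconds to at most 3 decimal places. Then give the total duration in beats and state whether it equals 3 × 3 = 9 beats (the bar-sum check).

1) 0.0ms=0b +473.684ms=3/2b
2) 473.684ms=3/2b +473.684ms=3/2b
3) 947.368ms=3b +473.684ms=3/2b
4) 1421.053ms=9/2b +473.684ms=3/2b
5) 1894.737ms=6b +947.368ms=3b
Σ=9b of 9 (190bpm 3/8) — PASS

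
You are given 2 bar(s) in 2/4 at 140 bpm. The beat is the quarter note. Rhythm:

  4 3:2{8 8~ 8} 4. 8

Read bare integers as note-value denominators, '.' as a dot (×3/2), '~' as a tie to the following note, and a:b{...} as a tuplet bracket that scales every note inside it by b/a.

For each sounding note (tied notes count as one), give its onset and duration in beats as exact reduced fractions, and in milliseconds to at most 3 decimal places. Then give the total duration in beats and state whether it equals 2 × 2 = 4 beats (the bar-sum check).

1) 0.0ms=0b +428.571ms=1b
2) 428.571ms=1b +142.857ms=1/3b
3) 571.429ms=4/3b +285.714ms=2/3b
4) 857.143ms=2b +642.857ms=3/2b
5) 1500.0ms=7/2b +214.286ms=1/2b
Σ=4b of 4 (140bpm 2/4) — PASS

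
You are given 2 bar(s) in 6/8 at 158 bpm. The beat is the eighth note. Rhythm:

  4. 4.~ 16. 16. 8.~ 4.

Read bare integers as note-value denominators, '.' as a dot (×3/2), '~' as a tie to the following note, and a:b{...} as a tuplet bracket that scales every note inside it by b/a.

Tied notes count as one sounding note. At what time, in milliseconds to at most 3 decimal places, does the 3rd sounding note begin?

1. 0.0ms @ 0 + 1139.241ms (3)
2. 1139.241ms @ 3 + 1424.051ms (15/4)
3. 2563.291ms @ 27/4 + 284.81ms (3/4)
4. 2848.101ms @ 15/2 + 1708.861ms (9/2)

note 3 onset = 27/4b = 2563.291ms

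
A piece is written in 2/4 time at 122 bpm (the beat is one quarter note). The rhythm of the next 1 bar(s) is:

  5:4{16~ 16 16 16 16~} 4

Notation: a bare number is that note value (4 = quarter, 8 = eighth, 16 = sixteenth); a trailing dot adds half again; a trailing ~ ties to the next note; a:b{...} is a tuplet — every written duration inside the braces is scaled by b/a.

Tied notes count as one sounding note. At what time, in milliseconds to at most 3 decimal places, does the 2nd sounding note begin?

1. 0.0ms @ 0 + 196.721ms (2/5)
2. 196.721ms @ 2/5 + 98.361ms (1/5)
3. 295.082ms @ 3/5 + 98.361ms (1/5)
4. 393.443ms @ 4/5 + 590.164ms (6/5)

note 2 onset = 2/5b = 196.721ms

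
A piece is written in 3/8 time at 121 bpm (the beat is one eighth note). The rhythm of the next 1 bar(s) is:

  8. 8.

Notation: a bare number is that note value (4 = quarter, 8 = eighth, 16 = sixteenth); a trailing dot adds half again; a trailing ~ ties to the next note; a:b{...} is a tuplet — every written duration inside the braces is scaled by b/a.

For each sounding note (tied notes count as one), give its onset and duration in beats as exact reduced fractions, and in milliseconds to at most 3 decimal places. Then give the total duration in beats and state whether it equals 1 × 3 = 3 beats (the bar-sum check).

1) 0.0ms=0b +743.802ms=3/2b
2) 743.802ms=3/2b +743.802ms=3/2b
Σ=3b of 3 (121bpm 3/8) — PASS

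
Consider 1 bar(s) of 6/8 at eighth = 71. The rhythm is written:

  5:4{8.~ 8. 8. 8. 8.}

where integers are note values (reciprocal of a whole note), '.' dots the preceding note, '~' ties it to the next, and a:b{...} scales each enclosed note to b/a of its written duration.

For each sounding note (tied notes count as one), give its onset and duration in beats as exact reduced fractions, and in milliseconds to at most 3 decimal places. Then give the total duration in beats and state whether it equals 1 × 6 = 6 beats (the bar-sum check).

1) 0.0ms=0b +2028.169ms=12/5b
2) 2028.169ms=12/5b +1014.085ms=6/5b
3) 3042.254ms=18/5b +1014.085ms=6/5b
4) 4056.338ms=24/5b +1014.085ms=6/5b
Σ=6b of 6 (71bpm 6/8) — PASS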